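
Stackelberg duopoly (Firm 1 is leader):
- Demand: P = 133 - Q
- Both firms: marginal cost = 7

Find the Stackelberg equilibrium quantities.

q₁* (leader) = 63.0, q₂* (follower) = 31.5

Work:
Follower's reaction: q₂ = (a - c - q₁)/2
Leader substitutes: π₁ = q₁·(a - q₁ - (a-c-q₁)/2 - c)
FOC: q₁* = (133 - 7)/2 = 63.00
Then: q₂* = (133 - 7 - 63.0)/2 = 31.50
Leader has first-mover advantage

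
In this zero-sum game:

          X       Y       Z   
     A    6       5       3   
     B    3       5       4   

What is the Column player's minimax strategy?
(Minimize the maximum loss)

Column should play Z, value = 4

Work:
Column player minimizes Row's maximum payoff:
Column X: max payoff to Row = 6
Column Y: max payoff to Row = 5
Column Z: max payoff to Row = 4
Minimum is 4, achieved by column Z.
Minimax strategy: Z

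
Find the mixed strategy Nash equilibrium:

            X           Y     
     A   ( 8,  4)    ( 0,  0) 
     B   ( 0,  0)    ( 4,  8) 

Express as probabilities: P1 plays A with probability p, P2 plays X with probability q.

p = 0.6667, q = 0.3333

Work:
Find probabilities that make opponent indifferent:
P2 chooses q to make P1 indifferent between A and B
P1 chooses p to make P2 indifferent between X and Y
Mixed NE: P1 plays (A: 0.6667, B: 0.3333), P2 plays (X: 0.3333, Y: 0.6667)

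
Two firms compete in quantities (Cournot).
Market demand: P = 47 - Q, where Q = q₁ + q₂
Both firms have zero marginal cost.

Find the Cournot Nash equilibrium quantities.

q₁* = q₂* = 15.67; P* = 15.67

Work:
Profit: π_i = P·q_i = (a - q_i - q_j)·q_i
FOC: ∂π_i/∂q_i = a - 2q_i - q_j = 0
Reaction function: q_i = (47 - q_j)/2
Symmetry: q* = 47/3 = 15.67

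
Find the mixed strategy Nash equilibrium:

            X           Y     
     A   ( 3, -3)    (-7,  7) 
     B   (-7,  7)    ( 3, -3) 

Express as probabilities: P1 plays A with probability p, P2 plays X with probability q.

p = 0.5, q = 0.5

Work:
Find probabilities that make opponent indifferent:
P2 chooses q to make P1 indifferent between A and B
P1 chooses p to make P2 indifferent between X and Y
Mixed NE: P1 plays (A: 0.5, B: 0.5), P2 plays (X: 0.5, Y: 0.5)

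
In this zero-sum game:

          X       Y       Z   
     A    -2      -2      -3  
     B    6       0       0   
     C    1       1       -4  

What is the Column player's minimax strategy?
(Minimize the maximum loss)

Column should play Z, value = 0

Work:
Column player minimizes Row's maximum payoff:
Column X: max payoff to Row = 6
Column Y: max payoff to Row = 1
Column Z: max payoff to Row = 0
Minimum is 0, achieved by column Z.
Minimax strategy: Z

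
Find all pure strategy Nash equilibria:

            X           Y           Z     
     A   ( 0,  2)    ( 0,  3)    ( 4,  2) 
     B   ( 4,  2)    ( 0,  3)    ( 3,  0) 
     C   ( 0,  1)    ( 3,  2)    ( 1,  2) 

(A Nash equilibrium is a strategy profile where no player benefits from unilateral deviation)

Nash equilibrium: (C, Y)

Work:
Best responses:
  P1 vs X: payoffs [0, 4, 0] → best response B (payoff 4)
  P1 vs Y: payoffs [0, 0, 3] → best response C (payoff 3)
  P1 vs Z: payoffs [4, 3, 1] → best response A (payoff 4)
  P2 vs A: payoffs [2, 3, 2] → best response Y (payoff 3)
  P2 vs B: payoffs [2, 3, 0] → best response Y (payoff 3)
  P2 vs C: payoffs [1, 2, 2] → best response Y/Z (payoff 2)
Mutual best responses: (C,Y) → Nash equilibria.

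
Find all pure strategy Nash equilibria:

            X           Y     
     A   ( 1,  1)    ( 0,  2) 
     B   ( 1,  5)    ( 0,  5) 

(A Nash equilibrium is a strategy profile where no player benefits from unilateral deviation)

Nash equilibrium: (A, Y), (B, X), (B, Y)

Work:
Best responses:
  P1 vs X: payoffs [1, 1] → best response A/B (payoff 1)
  P1 vs Y: payoffs [0, 0] → best response A/B (payoff 0)
  P2 vs A: payoffs [1, 2] → best response Y (payoff 2)
  P2 vs B: payoffs [5, 5] → best response X/Y (payoff 5)
Mutual best responses: (A,Y), (B,X), (B,Y) → Nash equilibria.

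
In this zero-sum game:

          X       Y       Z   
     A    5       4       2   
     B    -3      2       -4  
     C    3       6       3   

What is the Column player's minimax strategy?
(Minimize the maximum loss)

Column should play Z, value = 3

Work:
Column player minimizes Row's maximum payoff:
Column X: max payoff to Row = 5
Column Y: max payoff to Row = 6
Column Z: max payoff to Row = 3
Minimum is 3, achieved by column Z.
Minimax strategy: Z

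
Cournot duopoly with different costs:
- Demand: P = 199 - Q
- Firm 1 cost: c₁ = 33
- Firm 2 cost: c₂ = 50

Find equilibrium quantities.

q₁* = 61.0, q₂* = 44.0

Work:
Reaction: q₁ = (199 - 33 - q₂)/2
Reaction: q₂ = (199 - 50 - q₁)/2
Solve simultaneously:
q₁* = (199 - 2×33 + 50)/3 = 61.0
q₂* = (199 - 2×50 + 33)/3 = 44.0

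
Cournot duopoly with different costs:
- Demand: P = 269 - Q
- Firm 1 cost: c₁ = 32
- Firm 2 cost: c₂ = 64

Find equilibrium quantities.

q₁* = 89.67, q₂* = 57.67

Work:
Reaction: q₁ = (269 - 32 - q₂)/2
Reaction: q₂ = (269 - 64 - q₁)/2
Solve simultaneously:
q₁* = (269 - 2×32 + 64)/3 = 89.67
q₂* = (269 - 2×64 + 32)/3 = 57.67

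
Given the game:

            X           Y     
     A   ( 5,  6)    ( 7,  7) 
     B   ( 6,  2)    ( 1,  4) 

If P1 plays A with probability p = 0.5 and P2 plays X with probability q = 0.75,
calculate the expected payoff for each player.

E[P1] = 5.125, E[P2] = 4.375

Work:
E[P1] = p·q·π₁(A,X) + p·(1-q)·π₁(A,Y) + (1-p)·q·π₁(B,X) + (1-p)·(1-q)·π₁(B,Y)
= 0.5·0.75·5 + 0.5·0.25·7 + 0.5·0.75·6 + 0.5·0.25·1
= 5.125

E[P2] = 4.375 (similar calculation)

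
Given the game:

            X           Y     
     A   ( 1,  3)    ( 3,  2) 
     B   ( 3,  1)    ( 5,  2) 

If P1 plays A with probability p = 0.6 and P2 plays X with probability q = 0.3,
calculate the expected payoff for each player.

E[P1] = 3.2, E[P2] = 2.06

Work:
E[P1] = p·q·π₁(A,X) + p·(1-q)·π₁(A,Y) + (1-p)·q·π₁(B,X) + (1-p)·(1-q)·π₁(B,Y)
= 0.6·0.3·1 + 0.6·0.7·3 + 0.4·0.3·3 + 0.4·0.7·5
= 3.2

E[P2] = 2.06 (similar calculation)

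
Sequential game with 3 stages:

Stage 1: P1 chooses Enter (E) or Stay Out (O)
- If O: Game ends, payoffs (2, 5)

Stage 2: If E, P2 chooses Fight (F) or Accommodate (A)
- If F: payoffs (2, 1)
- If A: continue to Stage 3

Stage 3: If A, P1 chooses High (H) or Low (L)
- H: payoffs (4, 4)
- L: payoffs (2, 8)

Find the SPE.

SPE: (E, A, H); Outcome (4, 4)

Work:
Stage 3: P1 chooses H (4 vs 2)
Stage 2: P2: F->1, A->4 (anticipating H). Choose A
Stage 1: P1: O->2, E->4 (anticipating A, H). Choose E
SPE path: E -> A -> H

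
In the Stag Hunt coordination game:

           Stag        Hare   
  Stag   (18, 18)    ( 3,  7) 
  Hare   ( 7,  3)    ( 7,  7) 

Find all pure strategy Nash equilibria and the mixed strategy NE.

Pure NE: (Stag, Stag) and (Hare, Hare); Mixed NE: p = 0.2667, q = 0.2667

Work:
Check pure NE:
(Stag, Stag): (18, 18) - no unilateral deviation beneficial
(Hare, Hare): (7, 7) - no unilateral deviation beneficial
Mixed NE: P1 plays Stag with p = 0.2667, P2 plays Stag with q = 0.2667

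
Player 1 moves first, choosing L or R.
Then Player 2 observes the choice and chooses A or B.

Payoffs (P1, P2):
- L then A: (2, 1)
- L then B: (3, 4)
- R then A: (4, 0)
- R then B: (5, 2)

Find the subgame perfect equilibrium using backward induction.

P1 plays R, P2 plays B after L and B after R; Payoff (5, 2)

Work:
Backward induction:
After L: P2 chooses B → P1 gets 3
After R: P2 chooses B → P1 gets 5
P1 chooses R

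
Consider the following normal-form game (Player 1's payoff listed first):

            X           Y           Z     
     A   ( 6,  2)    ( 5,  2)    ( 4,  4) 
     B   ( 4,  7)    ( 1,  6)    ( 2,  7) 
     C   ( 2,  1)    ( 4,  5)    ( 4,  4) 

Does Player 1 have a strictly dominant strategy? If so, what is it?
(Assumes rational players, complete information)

No strictly dominant strategy exists for Player 1

Work:
A strategy strictly dominates another if it gives a strictly higher payoff against every opponent action. Compare each pair of P1's strategies column-by-column:
  A vs B: [6 vs 4, 5 vs 1, 4 vs 2] → A strictly dominates B
  A vs C: [6 vs 2, 5 vs 4, 4 vs 4] → A does not strictly dominate C (column Z: 4 ≤ 4)
  B vs A: [4 vs 6, 1 vs 5, 2 vs 4] → B does not strictly dominate A (column X: 4 ≤ 6)
  B vs C: [4 vs 2, 1 vs 4, 2 vs 4] → B does not strictly dominate C (column Y: 1 ≤ 4)
  C vs A: [2 vs 6, 4 vs 5, 4 vs 4] → C does not strictly dominate A (column X: 2 ≤ 6)
  C vs B: [2 vs 4, 4 vs 1, 4 vs 2] → C does not strictly dominate B (column X: 2 ≤ 4)
No single strategy strictly dominates all others → no strictly dominant strategy.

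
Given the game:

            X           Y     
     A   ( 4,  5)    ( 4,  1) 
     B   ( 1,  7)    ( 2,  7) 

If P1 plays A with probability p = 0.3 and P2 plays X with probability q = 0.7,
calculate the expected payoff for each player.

E[P1] = 2.11, E[P2] = 6.04

Work:
E[P1] = p·q·π₁(A,X) + p·(1-q)·π₁(A,Y) + (1-p)·q·π₁(B,X) + (1-p)·(1-q)·π₁(B,Y)
= 0.3·0.7·4 + 0.3·0.3·4 + 0.7·0.7·1 + 0.7·0.3·2
= 2.11

E[P2] = 6.04 (similar calculation)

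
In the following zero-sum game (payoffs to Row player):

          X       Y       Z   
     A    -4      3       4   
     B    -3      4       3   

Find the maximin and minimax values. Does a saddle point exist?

Maximin = -3, Minimax = -3, Saddle: True

Work:
Row minimums: [-4, -3] → maximin = -3
Column maximums: [-3, 4, 4] → minimax = -3
Saddle point exists! Game value = -3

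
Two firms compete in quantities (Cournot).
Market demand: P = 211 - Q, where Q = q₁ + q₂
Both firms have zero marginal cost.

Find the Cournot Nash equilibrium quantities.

q₁* = q₂* = 70.33; P* = 70.33

Work:
Profit: π_i = P·q_i = (a - q_i - q_j)·q_i
FOC: ∂π_i/∂q_i = a - 2q_i - q_j = 0
Reaction function: q_i = (211 - q_j)/2
Symmetry: q* = 211/3 = 70.33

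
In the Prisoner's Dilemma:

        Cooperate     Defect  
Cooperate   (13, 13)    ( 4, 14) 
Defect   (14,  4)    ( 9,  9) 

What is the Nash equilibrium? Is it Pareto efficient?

(Defect, Defect) is NE; not Pareto efficient

Work:
Defect dominates Cooperate for both players:
If P2 cooperates: Defect (14) > Cooperate (13)
If P2 defects: Defect (9) > Cooperate (4)
NE: (Defect, Defect) with payoff (9, 9)
But (Cooperate, Cooperate) = (13, 13) Pareto dominates (9, 9)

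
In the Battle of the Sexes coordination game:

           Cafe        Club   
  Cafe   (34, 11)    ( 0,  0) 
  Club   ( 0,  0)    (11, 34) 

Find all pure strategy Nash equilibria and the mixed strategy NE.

Pure NE: (Cafe, Cafe) and (Club, Club); Mixed NE: p = 0.7556, q = 0.2444

Work:
Check pure NE:
(Cafe, Cafe): (34, 11) - no unilateral deviation beneficial
(Club, Club): (11, 34) - no unilateral deviation beneficial
Mixed NE: P1 plays Cafe with p = 0.7556, P2 plays Cafe with q = 0.2444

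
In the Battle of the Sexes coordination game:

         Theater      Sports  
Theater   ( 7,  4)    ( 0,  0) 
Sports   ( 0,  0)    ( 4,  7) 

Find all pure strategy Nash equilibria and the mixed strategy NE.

Pure NE: (Theater, Theater) and (Sports, Sports); Mixed NE: p = 0.6364, q = 0.3636

Work:
Check pure NE:
(Theater, Theater): (7, 4) - no unilateral deviation beneficial
(Sports, Sports): (4, 7) - no unilateral deviation beneficial
Mixed NE: P1 plays Theater with p = 0.6364, P2 plays Theater with q = 0.3636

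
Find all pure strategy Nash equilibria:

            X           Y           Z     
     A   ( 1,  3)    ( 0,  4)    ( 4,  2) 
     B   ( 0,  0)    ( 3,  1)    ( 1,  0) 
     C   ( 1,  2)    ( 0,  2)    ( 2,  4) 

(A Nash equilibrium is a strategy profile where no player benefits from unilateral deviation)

Nash equilibrium: (B, Y)

Work:
Best responses:
  P1 vs X: payoffs [1, 0, 1] → best response A/C (payoff 1)
  P1 vs Y: payoffs [0, 3, 0] → best response B (payoff 3)
  P1 vs Z: payoffs [4, 1, 2] → best response A (payoff 4)
  P2 vs A: payoffs [3, 4, 2] → best response Y (payoff 4)
  P2 vs B: payoffs [0, 1, 0] → best response Y (payoff 1)
  P2 vs C: payoffs [2, 2, 4] → best response Z (payoff 4)
Mutual best responses: (B,Y) → Nash equilibria.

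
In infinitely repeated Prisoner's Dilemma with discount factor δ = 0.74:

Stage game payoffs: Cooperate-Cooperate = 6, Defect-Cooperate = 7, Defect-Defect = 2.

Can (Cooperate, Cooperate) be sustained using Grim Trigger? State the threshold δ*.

δ* = 0.2; since δ = 0.74 ≥ 0.2, cooperation can be sustained

Work:
For Grim Trigger:
Cooperate forever: 6/(1-δ)
Defect then punished: 7 + 2·δ/(1-δ)
Need: 6/(1-δ) ≥ 7 + 2·δ/(1-δ)
Solving: δ ≥ (T-R)/(T-P) = (7-6)/(7-2) = 0.2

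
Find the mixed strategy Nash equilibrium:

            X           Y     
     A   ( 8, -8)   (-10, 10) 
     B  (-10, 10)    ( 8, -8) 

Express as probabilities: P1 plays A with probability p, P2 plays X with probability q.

p = 0.5, q = 0.5

Work:
Find probabilities that make opponent indifferent:
P2 chooses q to make P1 indifferent between A and B
P1 chooses p to make P2 indifferent between X and Y
Mixed NE: P1 plays (A: 0.5, B: 0.5), P2 plays (X: 0.5, Y: 0.5)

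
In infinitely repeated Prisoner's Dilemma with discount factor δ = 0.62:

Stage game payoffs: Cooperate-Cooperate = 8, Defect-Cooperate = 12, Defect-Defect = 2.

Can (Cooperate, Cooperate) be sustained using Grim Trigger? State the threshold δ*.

δ* = 0.4; since δ = 0.62 ≥ 0.4, cooperation can be sustained

Work:
For Grim Trigger:
Cooperate forever: 8/(1-δ)
Defect then punished: 12 + 2·δ/(1-δ)
Need: 8/(1-δ) ≥ 12 + 2·δ/(1-δ)
Solving: δ ≥ (T-R)/(T-P) = (12-8)/(12-2) = 0.4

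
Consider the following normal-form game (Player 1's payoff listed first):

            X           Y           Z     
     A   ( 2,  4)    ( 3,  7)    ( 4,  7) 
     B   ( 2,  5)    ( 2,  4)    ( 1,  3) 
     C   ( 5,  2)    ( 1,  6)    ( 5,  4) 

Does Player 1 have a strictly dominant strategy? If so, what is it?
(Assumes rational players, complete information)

No strictly dominant strategy exists for Player 1

Work:
A strategy strictly dominates another if it gives a strictly higher payoff against every opponent action. Compare each pair of P1's strategies column-by-column:
  A vs B: [2 vs 2, 3 vs 2, 4 vs 1] → A does not strictly dominate B (column X: 2 ≤ 2)
  A vs C: [2 vs 5, 3 vs 1, 4 vs 5] → A does not strictly dominate C (column X: 2 ≤ 5)
  B vs A: [2 vs 2, 2 vs 3, 1 vs 4] → B does not strictly dominate A (column X: 2 ≤ 2)
  B vs C: [2 vs 5, 2 vs 1, 1 vs 5] → B does not strictly dominate C (column X: 2 ≤ 5)
  C vs A: [5 vs 2, 1 vs 3, 5 vs 4] → C does not strictly dominate A (column Y: 1 ≤ 3)
  C vs B: [5 vs 2, 1 vs 2, 5 vs 1] → C does not strictly dominate B (column Y: 1 ≤ 2)
No single strategy strictly dominates all others → no strictly dominant strategy.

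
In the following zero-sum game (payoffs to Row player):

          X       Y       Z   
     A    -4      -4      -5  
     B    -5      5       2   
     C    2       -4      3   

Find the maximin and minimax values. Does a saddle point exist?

Maximin = -4, Minimax = 2, Saddle: False

Work:
Row minimums: [-5, -5, -4] → maximin = -4
Column maximums: [2, 5, 3] → minimax = 2
No saddle point (maximin ≠ minimax). Mixed strategy needed.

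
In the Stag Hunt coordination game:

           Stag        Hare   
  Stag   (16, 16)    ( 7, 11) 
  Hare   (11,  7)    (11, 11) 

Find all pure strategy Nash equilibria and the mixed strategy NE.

Pure NE: (Stag, Stag) and (Hare, Hare); Mixed NE: p = 0.4444, q = 0.4444

Work:
Check pure NE:
(Stag, Stag): (16, 16) - no unilateral deviation beneficial
(Hare, Hare): (11, 11) - no unilateral deviation beneficial
Mixed NE: P1 plays Stag with p = 0.4444, P2 plays Stag with q = 0.4444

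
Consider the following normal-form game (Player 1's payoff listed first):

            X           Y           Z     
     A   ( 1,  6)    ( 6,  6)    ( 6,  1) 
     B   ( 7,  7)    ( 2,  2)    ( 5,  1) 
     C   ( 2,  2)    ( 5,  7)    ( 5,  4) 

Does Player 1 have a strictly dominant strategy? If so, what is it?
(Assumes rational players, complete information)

No strictly dominant strategy exists for Player 1

Work:
A strategy strictly dominates another if it gives a strictly higher payoff against every opponent action. Compare each pair of P1's strategies column-by-column:
  A vs B: [1 vs 7, 6 vs 2, 6 vs 5] → A does not strictly dominate B (column X: 1 ≤ 7)
  A vs C: [1 vs 2, 6 vs 5, 6 vs 5] → A does not strictly dominate C (column X: 1 ≤ 2)
  B vs A: [7 vs 1, 2 vs 6, 5 vs 6] → B does not strictly dominate A (column Y: 2 ≤ 6)
  B vs C: [7 vs 2, 2 vs 5, 5 vs 5] → B does not strictly dominate C (column Y: 2 ≤ 5)
  C vs A: [2 vs 1, 5 vs 6, 5 vs 6] → C does not strictly dominate A (column Y: 5 ≤ 6)
  C vs B: [2 vs 7, 5 vs 2, 5 vs 5] → C does not strictly dominate B (column X: 2 ≤ 7)
No single strategy strictly dominates all others → no strictly dominant strategy.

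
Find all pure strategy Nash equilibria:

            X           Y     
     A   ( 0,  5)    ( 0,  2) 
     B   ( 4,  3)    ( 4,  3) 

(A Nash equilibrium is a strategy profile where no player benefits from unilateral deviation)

Nash equilibrium: (B, X), (B, Y)

Work:
Best responses:
  P1 vs X: payoffs [0, 4] → best response B (payoff 4)
  P1 vs Y: payoffs [0, 4] → best response B (payoff 4)
  P2 vs A: payoffs [5, 2] → best response X (payoff 5)
  P2 vs B: payoffs [3, 3] → best response X/Y (payoff 3)
Mutual best responses: (B,X), (B,Y) → Nash equilibria.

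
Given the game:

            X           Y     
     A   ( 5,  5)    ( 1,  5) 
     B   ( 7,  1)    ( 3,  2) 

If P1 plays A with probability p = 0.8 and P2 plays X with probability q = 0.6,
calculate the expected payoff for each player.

E[P1] = 3.8, E[P2] = 4.28

Work:
E[P1] = p·q·π₁(A,X) + p·(1-q)·π₁(A,Y) + (1-p)·q·π₁(B,X) + (1-p)·(1-q)·π₁(B,Y)
= 0.8·0.6·5 + 0.8·0.4·1 + 0.2·0.6·7 + 0.2·0.4·3
= 3.8

E[P2] = 4.28 (similar calculation)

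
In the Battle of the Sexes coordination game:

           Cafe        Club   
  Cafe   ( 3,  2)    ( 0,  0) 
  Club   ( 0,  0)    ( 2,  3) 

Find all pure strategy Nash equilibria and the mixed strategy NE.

Pure NE: (Cafe, Cafe) and (Club, Club); Mixed NE: p = 0.6, q = 0.4

Work:
Check pure NE:
(Cafe, Cafe): (3, 2) - no unilateral deviation beneficial
(Club, Club): (2, 3) - no unilateral deviation beneficial
Mixed NE: P1 plays Cafe with p = 0.6, P2 plays Cafe with q = 0.4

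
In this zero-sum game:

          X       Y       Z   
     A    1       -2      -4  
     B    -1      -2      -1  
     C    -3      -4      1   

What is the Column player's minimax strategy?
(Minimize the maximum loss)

Column should play Y, value = -2

Work:
Column player minimizes Row's maximum payoff:
Column X: max payoff to Row = 1
Column Y: max payoff to Row = -2
Column Z: max payoff to Row = 1
Minimum is -2, achieved by column Y.
Minimax strategy: Y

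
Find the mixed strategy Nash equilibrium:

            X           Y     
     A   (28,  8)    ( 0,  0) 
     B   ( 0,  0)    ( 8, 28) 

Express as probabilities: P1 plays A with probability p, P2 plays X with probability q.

p = 0.7778, q = 0.2222

Work:
Find probabilities that make opponent indifferent:
P2 chooses q to make P1 indifferent between A and B
P1 chooses p to make P2 indifferent between X and Y
Mixed NE: P1 plays (A: 0.7778, B: 0.2222), P2 plays (X: 0.2222, Y: 0.7778)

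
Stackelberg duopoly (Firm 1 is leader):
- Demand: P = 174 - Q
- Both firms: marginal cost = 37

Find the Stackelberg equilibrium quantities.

q₁* (leader) = 68.5, q₂* (follower) = 34.25

Work:
Follower's reaction: q₂ = (a - c - q₁)/2
Leader substitutes: π₁ = q₁·(a - q₁ - (a-c-q₁)/2 - c)
FOC: q₁* = (174 - 37)/2 = 68.50
Then: q₂* = (174 - 37 - 68.5)/2 = 34.25
Leader has first-mover advantage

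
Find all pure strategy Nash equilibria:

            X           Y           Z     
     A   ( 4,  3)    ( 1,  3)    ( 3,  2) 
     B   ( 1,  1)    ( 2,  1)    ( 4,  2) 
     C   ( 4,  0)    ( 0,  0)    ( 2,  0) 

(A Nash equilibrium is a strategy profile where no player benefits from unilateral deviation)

Nash equilibrium: (A, X), (B, Z), (C, X)

Work:
Best responses:
  P1 vs X: payoffs [4, 1, 4] → best response A/C (payoff 4)
  P1 vs Y: payoffs [1, 2, 0] → best response B (payoff 2)
  P1 vs Z: payoffs [3, 4, 2] → best response B (payoff 4)
  P2 vs A: payoffs [3, 3, 2] → best response X/Y (payoff 3)
  P2 vs B: payoffs [1, 1, 2] → best response Z (payoff 2)
  P2 vs C: payoffs [0, 0, 0] → best response X/Y/Z (payoff 0)
Mutual best responses: (A,X), (B,Z), (C,X) → Nash equilibria.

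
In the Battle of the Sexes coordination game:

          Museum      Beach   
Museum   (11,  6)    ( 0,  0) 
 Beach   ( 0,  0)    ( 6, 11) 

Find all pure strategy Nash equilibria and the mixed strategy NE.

Pure NE: (Museum, Museum) and (Beach, Beach); Mixed NE: p = 0.6471, q = 0.3529

Work:
Check pure NE:
(Museum, Museum): (11, 6) - no unilateral deviation beneficial
(Beach, Beach): (6, 11) - no unilateral deviation beneficial
Mixed NE: P1 plays Museum with p = 0.6471, P2 plays Museum with q = 0.3529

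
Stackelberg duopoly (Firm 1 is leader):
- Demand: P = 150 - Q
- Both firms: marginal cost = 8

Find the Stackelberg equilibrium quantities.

q₁* (leader) = 71.0, q₂* (follower) = 35.5

Work:
Follower's reaction: q₂ = (a - c - q₁)/2
Leader substitutes: π₁ = q₁·(a - q₁ - (a-c-q₁)/2 - c)
FOC: q₁* = (150 - 8)/2 = 71.00
Then: q₂* = (150 - 8 - 71.0)/2 = 35.50
Leader has first-mover advantage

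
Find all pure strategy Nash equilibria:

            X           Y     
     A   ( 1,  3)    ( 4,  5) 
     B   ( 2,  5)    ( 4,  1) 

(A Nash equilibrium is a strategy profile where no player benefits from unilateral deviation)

Nash equilibrium: (A, Y), (B, X)

Work:
Best responses:
  P1 vs X: payoffs [1, 2] → best response B (payoff 2)
  P1 vs Y: payoffs [4, 4] → best response A/B (payoff 4)
  P2 vs A: payoffs [3, 5] → best response Y (payoff 5)
  P2 vs B: payoffs [5, 1] → best response X (payoff 5)
Mutual best responses: (A,Y), (B,X) → Nash equilibria.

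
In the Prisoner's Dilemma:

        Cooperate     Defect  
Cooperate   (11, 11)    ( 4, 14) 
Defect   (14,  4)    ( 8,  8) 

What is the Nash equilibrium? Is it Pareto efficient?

(Defect, Defect) is NE; not Pareto efficient

Work:
Defect dominates Cooperate for both players:
If P2 cooperates: Defect (14) > Cooperate (11)
If P2 defects: Defect (8) > Cooperate (4)
NE: (Defect, Defect) with payoff (8, 8)
But (Cooperate, Cooperate) = (11, 11) Pareto dominates (8, 8)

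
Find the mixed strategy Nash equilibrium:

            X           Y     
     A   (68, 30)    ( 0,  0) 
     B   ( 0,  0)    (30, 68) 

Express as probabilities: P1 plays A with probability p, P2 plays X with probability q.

p = 0.6939, q = 0.3061

Work:
Find probabilities that make opponent indifferent:
P2 chooses q to make P1 indifferent between A and B
P1 chooses p to make P2 indifferent between X and Y
Mixed NE: P1 plays (A: 0.6939, B: 0.3061), P2 plays (X: 0.3061, Y: 0.6939)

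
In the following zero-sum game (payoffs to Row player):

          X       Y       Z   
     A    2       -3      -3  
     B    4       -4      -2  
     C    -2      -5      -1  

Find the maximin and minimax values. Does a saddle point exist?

Maximin = -3, Minimax = -3, Saddle: True

Work:
Row minimums: [-3, -4, -5] → maximin = -3
Column maximums: [4, -3, -1] → minimax = -3
Saddle point exists! Game value = -3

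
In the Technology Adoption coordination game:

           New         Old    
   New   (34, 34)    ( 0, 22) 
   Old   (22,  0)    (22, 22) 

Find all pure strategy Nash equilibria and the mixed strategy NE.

Pure NE: (New, New) and (Old, Old); Mixed NE: p = 0.6471, q = 0.6471

Work:
Check pure NE:
(New, New): (34, 34) - no unilateral deviation beneficial
(Old, Old): (22, 22) - no unilateral deviation beneficial
Mixed NE: P1 plays New with p = 0.6471, P2 plays New with q = 0.6471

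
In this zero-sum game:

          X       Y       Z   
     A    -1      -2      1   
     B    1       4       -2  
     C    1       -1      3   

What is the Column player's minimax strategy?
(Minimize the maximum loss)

Column should play X, value = 1

Work:
Column player minimizes Row's maximum payoff:
Column X: max payoff to Row = 1
Column Y: max payoff to Row = 4
Column Z: max payoff to Row = 3
Minimum is 1, achieved by column X.
Minimax strategy: X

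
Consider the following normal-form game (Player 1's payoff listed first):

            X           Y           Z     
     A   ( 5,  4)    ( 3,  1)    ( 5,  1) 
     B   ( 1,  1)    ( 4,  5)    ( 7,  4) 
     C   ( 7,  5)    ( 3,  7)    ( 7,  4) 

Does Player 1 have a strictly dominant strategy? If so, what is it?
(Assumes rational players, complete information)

No strictly dominant strategy exists for Player 1

Work:
A strategy strictly dominates another if it gives a strictly higher payoff against every opponent action. Compare each pair of P1's strategies column-by-column:
  A vs B: [5 vs 1, 3 vs 4, 5 vs 7] → A does not strictly dominate B (column Y: 3 ≤ 4)
  A vs C: [5 vs 7, 3 vs 3, 5 vs 7] → A does not strictly dominate C (column X: 5 ≤ 7)
  B vs A: [1 vs 5, 4 vs 3, 7 vs 5] → B does not strictly dominate A (column X: 1 ≤ 5)
  B vs C: [1 vs 7, 4 vs 3, 7 vs 7] → B does not strictly dominate C (column X: 1 ≤ 7)
  C vs A: [7 vs 5, 3 vs 3, 7 vs 5] → C does not strictly dominate A (column Y: 3 ≤ 3)
  C vs B: [7 vs 1, 3 vs 4, 7 vs 7] → C does not strictly dominate B (column Y: 3 ≤ 4)
No single strategy strictly dominates all others → no strictly dominant strategy.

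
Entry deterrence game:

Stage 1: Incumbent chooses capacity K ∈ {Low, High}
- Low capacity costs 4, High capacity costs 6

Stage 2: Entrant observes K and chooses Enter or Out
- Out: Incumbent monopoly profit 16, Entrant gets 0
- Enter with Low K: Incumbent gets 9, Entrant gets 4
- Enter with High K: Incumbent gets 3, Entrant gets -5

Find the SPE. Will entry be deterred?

SPE: (High, Enter|Low, Out|High); Entry deterred. Incumbent net profit = 10

Work:
After Low K: Entrant enters (4 > 0)
After High K: Entrant stays out (-5 < 0)
Incumbent: Low → 9−4=5, High → 16−6=10
Incumbent chooses High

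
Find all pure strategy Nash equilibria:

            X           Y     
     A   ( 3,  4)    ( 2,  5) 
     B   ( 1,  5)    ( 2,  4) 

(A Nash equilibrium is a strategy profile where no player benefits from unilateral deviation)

Nash equilibrium: (A, Y)

Work:
Best responses:
  P1 vs X: payoffs [3, 1] → best response A (payoff 3)
  P1 vs Y: payoffs [2, 2] → best response A/B (payoff 2)
  P2 vs A: payoffs [4, 5] → best response Y (payoff 5)
  P2 vs B: payoffs [5, 4] → best response X (payoff 5)
Mutual best responses: (A,Y) → Nash equilibria.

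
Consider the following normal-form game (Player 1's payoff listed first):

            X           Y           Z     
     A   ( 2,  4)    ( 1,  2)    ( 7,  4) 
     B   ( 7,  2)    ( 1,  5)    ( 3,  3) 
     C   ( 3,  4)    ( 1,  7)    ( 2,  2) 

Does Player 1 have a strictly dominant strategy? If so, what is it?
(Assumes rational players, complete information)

No strictly dominant strategy exists for Player 1

Work:
A strategy strictly dominates another if it gives a strictly higher payoff against every opponent action. Compare each pair of P1's strategies column-by-column:
  A vs B: [2 vs 7, 1 vs 1, 7 vs 3] → A does not strictly dominate B (column X: 2 ≤ 7)
  A vs C: [2 vs 3, 1 vs 1, 7 vs 2] → A does not strictly dominate C (column X: 2 ≤ 3)
  B vs A: [7 vs 2, 1 vs 1, 3 vs 7] → B does not strictly dominate A (column Y: 1 ≤ 1)
  B vs C: [7 vs 3, 1 vs 1, 3 vs 2] → B does not strictly dominate C (column Y: 1 ≤ 1)
  C vs A: [3 vs 2, 1 vs 1, 2 vs 7] → C does not strictly dominate A (column Y: 1 ≤ 1)
  C vs B: [3 vs 7, 1 vs 1, 2 vs 3] → C does not strictly dominate B (column X: 3 ≤ 7)
No single strategy strictly dominates all others → no strictly dominant strategy.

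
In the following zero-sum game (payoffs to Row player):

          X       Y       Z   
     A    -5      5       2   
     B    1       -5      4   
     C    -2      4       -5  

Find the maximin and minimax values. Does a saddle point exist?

Maximin = -5, Minimax = 1, Saddle: False

Work:
Row minimums: [-5, -5, -5] → maximin = -5
Column maximums: [1, 5, 4] → minimax = 1
No saddle point (maximin ≠ minimax). Mixed strategy needed.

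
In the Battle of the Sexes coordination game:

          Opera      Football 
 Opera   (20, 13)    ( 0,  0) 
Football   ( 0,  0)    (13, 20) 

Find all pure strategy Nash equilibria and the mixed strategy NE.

Pure NE: (Opera, Opera) and (Football, Football); Mixed NE: p = 0.6061, q = 0.3939

Work:
Check pure NE:
(Opera, Opera): (20, 13) - no unilateral deviation beneficial
(Football, Football): (13, 20) - no unilateral deviation beneficial
Mixed NE: P1 plays Opera with p = 0.6061, P2 plays Opera with q = 0.3939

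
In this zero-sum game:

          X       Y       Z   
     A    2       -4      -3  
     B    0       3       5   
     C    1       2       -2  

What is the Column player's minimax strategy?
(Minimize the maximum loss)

Column should play X, value = 2

Work:
Column player minimizes Row's maximum payoff:
Column X: max payoff to Row = 2
Column Y: max payoff to Row = 3
Column Z: max payoff to Row = 5
Minimum is 2, achieved by column X.
Minimax strategy: X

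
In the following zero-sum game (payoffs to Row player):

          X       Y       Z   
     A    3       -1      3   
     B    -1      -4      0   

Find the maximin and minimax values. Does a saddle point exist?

Maximin = -1, Minimax = -1, Saddle: True

Work:
Row minimums: [-1, -4] → maximin = -1
Column maximums: [3, -1, 3] → minimax = -1
Saddle point exists! Game value = -1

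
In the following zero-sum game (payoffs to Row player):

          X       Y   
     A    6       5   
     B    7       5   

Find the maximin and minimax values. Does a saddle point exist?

Maximin = 5, Minimax = 5, Saddle: True

Work:
Row minimums: [5, 5] → maximin = 5
Column maximums: [7, 5] → minimax = 5
Saddle point exists! Game value = 5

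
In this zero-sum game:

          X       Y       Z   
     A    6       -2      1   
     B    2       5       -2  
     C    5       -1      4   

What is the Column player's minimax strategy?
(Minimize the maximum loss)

Column should play Z, value = 4

Work:
Column player minimizes Row's maximum payoff:
Column X: max payoff to Row = 6
Column Y: max payoff to Row = 5
Column Z: max payoff to Row = 4
Minimum is 4, achieved by column Z.
Minimax strategy: Z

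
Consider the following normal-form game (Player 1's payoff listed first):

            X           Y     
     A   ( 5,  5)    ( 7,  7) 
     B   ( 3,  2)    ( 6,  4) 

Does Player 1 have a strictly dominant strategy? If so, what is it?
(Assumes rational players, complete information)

Yes, Player 1's strictly dominant strategy is A

Work:
A strategy strictly dominates another if it gives a strictly higher payoff against every opponent action. Compare each pair of P1's strategies column-by-column:
  A vs B: [5 vs 3, 7 vs 6] → A strictly dominates B
  B vs A: [3 vs 5, 6 vs 7] → B does not strictly dominate A (column X: 3 ≤ 5)
A strictly dominates every other strategy → strictly dominant.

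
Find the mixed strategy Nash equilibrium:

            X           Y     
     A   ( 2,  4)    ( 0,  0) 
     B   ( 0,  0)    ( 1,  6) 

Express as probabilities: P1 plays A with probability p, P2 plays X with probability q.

p = 0.6, q = 0.3333

Work:
Find probabilities that make opponent indifferent:
P2 chooses q to make P1 indifferent between A and B
P1 chooses p to make P2 indifferent between X and Y
Mixed NE: P1 plays (A: 0.6, B: 0.4), P2 plays (X: 0.3333, Y: 0.6667)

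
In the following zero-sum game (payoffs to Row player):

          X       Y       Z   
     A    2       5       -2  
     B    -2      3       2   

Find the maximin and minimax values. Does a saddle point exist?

Maximin = -2, Minimax = 2, Saddle: False

Work:
Row minimums: [-2, -2] → maximin = -2
Column maximums: [2, 5, 2] → minimax = 2
No saddle point (maximin ≠ minimax). Mixed strategy needed.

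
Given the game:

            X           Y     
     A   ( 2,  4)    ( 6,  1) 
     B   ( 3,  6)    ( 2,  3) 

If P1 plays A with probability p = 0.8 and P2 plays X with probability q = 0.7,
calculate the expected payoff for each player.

E[P1] = 3.1, E[P2] = 3.5

Work:
E[P1] = p·q·π₁(A,X) + p·(1-q)·π₁(A,Y) + (1-p)·q·π₁(B,X) + (1-p)·(1-q)·π₁(B,Y)
= 0.8·0.7·2 + 0.8·0.3·6 + 0.2·0.7·3 + 0.2·0.3·2
= 3.1

E[P2] = 3.5 (similar calculation)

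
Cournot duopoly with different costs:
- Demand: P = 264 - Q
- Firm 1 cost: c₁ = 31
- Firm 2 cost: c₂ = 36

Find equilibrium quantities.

q₁* = 79.33, q₂* = 74.33

Work:
Reaction: q₁ = (264 - 31 - q₂)/2
Reaction: q₂ = (264 - 36 - q₁)/2
Solve simultaneously:
q₁* = (264 - 2×31 + 36)/3 = 79.33
q₂* = (264 - 2×36 + 31)/3 = 74.33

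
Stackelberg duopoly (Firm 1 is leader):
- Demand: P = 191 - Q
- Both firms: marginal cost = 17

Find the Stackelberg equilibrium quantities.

q₁* (leader) = 87.0, q₂* (follower) = 43.5

Work:
Follower's reaction: q₂ = (a - c - q₁)/2
Leader substitutes: π₁ = q₁·(a - q₁ - (a-c-q₁)/2 - c)
FOC: q₁* = (191 - 17)/2 = 87.00
Then: q₂* = (191 - 17 - 87.0)/2 = 43.50
Leader has first-mover advantage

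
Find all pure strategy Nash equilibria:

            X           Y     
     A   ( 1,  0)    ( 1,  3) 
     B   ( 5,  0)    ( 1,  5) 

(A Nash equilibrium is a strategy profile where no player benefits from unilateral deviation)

Nash equilibrium: (A, Y), (B, Y)

Work:
Best responses:
  P1 vs X: payoffs [1, 5] → best response B (payoff 5)
  P1 vs Y: payoffs [1, 1] → best response A/B (payoff 1)
  P2 vs A: payoffs [0, 3] → best response Y (payoff 3)
  P2 vs B: payoffs [0, 5] → best response Y (payoff 5)
Mutual best responses: (A,Y), (B,Y) → Nash equilibria.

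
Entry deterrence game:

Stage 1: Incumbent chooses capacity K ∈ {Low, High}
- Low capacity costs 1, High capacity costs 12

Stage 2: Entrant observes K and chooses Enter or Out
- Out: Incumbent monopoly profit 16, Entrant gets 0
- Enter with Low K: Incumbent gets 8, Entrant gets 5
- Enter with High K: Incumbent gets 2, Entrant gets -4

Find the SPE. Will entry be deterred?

SPE: (Low, Enter|Low, Out|High); Entry not deterred. Incumbent net profit = 7, Entrant gets 5

Work:
After Low K: Entrant enters (5 > 0)
After High K: Entrant stays out (-4 < 0)
Incumbent: Low → 8−1=7, High → 16−12=4
Incumbent chooses Low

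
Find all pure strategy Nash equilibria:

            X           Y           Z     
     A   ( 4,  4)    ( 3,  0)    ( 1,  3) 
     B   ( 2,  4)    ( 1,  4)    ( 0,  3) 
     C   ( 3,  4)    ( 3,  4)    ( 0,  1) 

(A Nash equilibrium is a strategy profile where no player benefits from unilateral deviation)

Nash equilibrium: (A, X), (C, Y)

Work:
Best responses:
  P1 vs X: payoffs [4, 2, 3] → best response A (payoff 4)
  P1 vs Y: payoffs [3, 1, 3] → best response A/C (payoff 3)
  P1 vs Z: payoffs [1, 0, 0] → best response A (payoff 1)
  P2 vs A: payoffs [4, 0, 3] → best response X (payoff 4)
  P2 vs B: payoffs [4, 4, 3] → best response X/Y (payoff 4)
  P2 vs C: payoffs [4, 4, 1] → best response X/Y (payoff 4)
Mutual best responses: (A,X), (C,Y) → Nash equilibria.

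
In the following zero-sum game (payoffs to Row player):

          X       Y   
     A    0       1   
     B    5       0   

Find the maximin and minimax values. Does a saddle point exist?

Maximin = 0, Minimax = 1, Saddle: False

Work:
Row minimums: [0, 0] → maximin = 0
Column maximums: [5, 1] → minimax = 1
No saddle point (maximin ≠ minimax). Mixed strategy needed.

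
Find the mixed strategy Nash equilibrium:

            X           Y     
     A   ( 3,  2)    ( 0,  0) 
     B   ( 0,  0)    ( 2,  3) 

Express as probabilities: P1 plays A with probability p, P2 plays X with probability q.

p = 0.6, q = 0.4

Work:
Find probabilities that make opponent indifferent:
P2 chooses q to make P1 indifferent between A and B
P1 chooses p to make P2 indifferent between X and Y
Mixed NE: P1 plays (A: 0.6, B: 0.4), P2 plays (X: 0.4, Y: 0.6)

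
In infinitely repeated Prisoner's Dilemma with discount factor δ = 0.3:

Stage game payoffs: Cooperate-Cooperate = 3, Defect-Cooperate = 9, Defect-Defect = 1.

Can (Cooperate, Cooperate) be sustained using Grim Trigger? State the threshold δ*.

δ* = 0.75; since δ = 0.3 < 0.75, cooperation cannot be sustained

Work:
For Grim Trigger:
Cooperate forever: 3/(1-δ)
Defect then punished: 9 + 1·δ/(1-δ)
Need: 3/(1-δ) ≥ 9 + 1·δ/(1-δ)
Solving: δ ≥ (T-R)/(T-P) = (9-3)/(9-1) = 0.75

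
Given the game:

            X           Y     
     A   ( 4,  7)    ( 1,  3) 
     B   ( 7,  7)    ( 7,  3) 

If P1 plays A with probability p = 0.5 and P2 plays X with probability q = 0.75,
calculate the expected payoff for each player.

E[P1] = 5.125, E[P2] = 6.0

Work:
E[P1] = p·q·π₁(A,X) + p·(1-q)·π₁(A,Y) + (1-p)·q·π₁(B,X) + (1-p)·(1-q)·π₁(B,Y)
= 0.5·0.75·4 + 0.5·0.25·1 + 0.5·0.75·7 + 0.5·0.25·7
= 5.125

E[P2] = 6.0 (similar calculation)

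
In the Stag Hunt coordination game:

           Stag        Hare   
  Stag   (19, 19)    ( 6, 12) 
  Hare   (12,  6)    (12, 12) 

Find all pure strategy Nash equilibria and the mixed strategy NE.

Pure NE: (Stag, Stag) and (Hare, Hare); Mixed NE: p = 0.4615, q = 0.4615

Work:
Check pure NE:
(Stag, Stag): (19, 19) - no unilateral deviation beneficial
(Hare, Hare): (12, 12) - no unilateral deviation beneficial
Mixed NE: P1 plays Stag with p = 0.4615, P2 plays Stag with q = 0.4615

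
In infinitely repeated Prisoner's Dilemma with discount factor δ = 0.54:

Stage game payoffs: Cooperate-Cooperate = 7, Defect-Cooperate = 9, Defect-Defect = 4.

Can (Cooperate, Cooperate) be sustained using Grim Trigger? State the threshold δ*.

δ* = 0.4; since δ = 0.54 ≥ 0.4, cooperation can be sustained

Work:
For Grim Trigger:
Cooperate forever: 7/(1-δ)
Defect then punished: 9 + 4·δ/(1-δ)
Need: 7/(1-δ) ≥ 9 + 4·δ/(1-δ)
Solving: δ ≥ (T-R)/(T-P) = (9-7)/(9-4) = 0.4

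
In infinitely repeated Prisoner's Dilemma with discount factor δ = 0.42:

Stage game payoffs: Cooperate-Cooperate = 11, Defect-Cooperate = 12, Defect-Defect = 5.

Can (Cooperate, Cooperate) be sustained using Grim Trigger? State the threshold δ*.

δ* = 0.1429; since δ = 0.42 ≥ 0.1429, cooperation can be sustained

Work:
For Grim Trigger:
Cooperate forever: 11/(1-δ)
Defect then punished: 12 + 5·δ/(1-δ)
Need: 11/(1-δ) ≥ 12 + 5·δ/(1-δ)
Solving: δ ≥ (T-R)/(T-P) = (12-11)/(12-5) = 0.1429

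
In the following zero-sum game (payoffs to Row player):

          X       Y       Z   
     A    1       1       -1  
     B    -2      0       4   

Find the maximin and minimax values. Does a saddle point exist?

Maximin = -1, Minimax = 1, Saddle: False

Work:
Row minimums: [-1, -2] → maximin = -1
Column maximums: [1, 1, 4] → minimax = 1
No saddle point (maximin ≠ minimax). Mixed strategy needed.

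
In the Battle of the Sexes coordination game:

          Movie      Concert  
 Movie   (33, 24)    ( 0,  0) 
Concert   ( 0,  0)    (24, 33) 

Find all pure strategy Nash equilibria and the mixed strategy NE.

Pure NE: (Movie, Movie) and (Concert, Concert); Mixed NE: p = 0.5789, q = 0.4211

Work:
Check pure NE:
(Movie, Movie): (33, 24) - no unilateral deviation beneficial
(Concert, Concert): (24, 33) - no unilateral deviation beneficial
Mixed NE: P1 plays Movie with p = 0.5789, P2 plays Movie with q = 0.4211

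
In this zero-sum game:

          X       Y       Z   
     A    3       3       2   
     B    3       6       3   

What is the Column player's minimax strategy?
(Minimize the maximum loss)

Column should play X or Z (all achieve the minimum), value = 3

Work:
Column player minimizes Row's maximum payoff:
Column X: max payoff to Row = 3
Column Y: max payoff to Row = 6
Column Z: max payoff to Row = 3
Minimum is 3, achieved by columns X, Z (tied).
Each of X or Z is a minimax strategy.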